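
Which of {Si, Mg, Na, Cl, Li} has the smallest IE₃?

Si

Consider each +2 ion: Si²⁺ still has 2 valence electrons; Mg²⁺ is the bare [Ne] core; Na²⁺ is already 1 electron into the core; Cl²⁺ still has 5 valence electrons; Li²⁺ is already 1 electron into the core.
Core electrons are held far more tightly than valence electrons, so Na, Mg and Li top the IE_3 order.
Valence configurations: Si²⁺ [Ne]3s², Cl²⁺ [Ne]3s²3p³.
Tabulated IE_3 (kJ/mol): Si 3232, Mg 7733, Na 6910, Cl 3822, Li 11815.
Overall IE_3 order: Si < Cl < Na < Mg < Li.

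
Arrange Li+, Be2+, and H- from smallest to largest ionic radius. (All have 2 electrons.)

All of these have 2 electrons, so size is governed by nuclear charge alone: the more protons, the stronger the pull on the same electron cloud, and the smaller the ion.
Nuclear charges: Be2+ (Z=4), Li+ (Z=3), H- (Z=1).
Smallest to largest: Be2+ < Li+ < H-.

Be2+ < Li+ < H-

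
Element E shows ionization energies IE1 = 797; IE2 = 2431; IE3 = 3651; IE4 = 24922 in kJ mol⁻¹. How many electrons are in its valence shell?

3

Look for the largest jump between consecutive ionization energies: IE4/IE3 ≈ 6.8, far larger than any earlier ratio.
That jump marks the point where a core electron is being removed. So the atom has 3 valence electrons.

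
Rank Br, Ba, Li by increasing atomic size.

Radius decreases left→right (rising Z_eff, same n) and increases top→bottom (higher n).
Neither a single period nor a single group — weigh both effects.
Li > Br: period and group pull opposite ways; the across-period shift dominates (133 vs 114 pm).
Ba > Li: the two effects oppose for this pair; the down-group effect wins (196 vs 133 pm).
Tabulated atomic radius (pm): Li 133, Br 114, Ba 196.
So from smallest to largest: Br < Li < Ba.

Br, Li, Ba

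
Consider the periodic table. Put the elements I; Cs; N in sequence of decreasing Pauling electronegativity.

N > I > Cs

N is in period 2, group 15; I is in period 5, group 17; Cs is in period 6, group 1.
EN rises left→right (higher Z_eff, smaller atoms) and falls top→bottom (larger, more shielded atoms).
Neither a single period nor a single group — weigh both effects.
I > Cs: relative to Cs, both the across-period and down-group shifts push I's electronegativity up.
N > I: period and group pull opposite ways; the down-group shift dominates (3.04 vs 2.66).
For reference (Pauling): N 3.04, I 2.66, Cs 0.79.
So from highest to lowest: N > I > Cs.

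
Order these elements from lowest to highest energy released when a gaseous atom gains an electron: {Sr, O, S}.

Sr < O < S

Atoms with high Z_eff and room in the valence shell (especially the halogens) have the most exothermic electron affinities.
Here both period and group differ, so the two effects have to be weighed against each other.
O > Sr: relative to Sr, both the across-period and down-group shifts push O's electron affinity up.
S > O: this pair runs against the simple trend — see the exception note.
Note the exception: S has a higher electron affinity than O, contrary to the simple trend — the compact 2p subshell of O repels the added electron more than S's larger 3p does.
Tabulated electron affinity (kJ/mol): O 141, S 200, Sr 5.
So from lowest to highest: Sr < O < S.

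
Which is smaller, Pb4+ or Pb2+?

Pb4+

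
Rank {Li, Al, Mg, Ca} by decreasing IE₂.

Li, Al, Mg, Ca

Consider each +1 ion: Li⁺ is the bare [He] core; Al⁺ still has 2 valence electrons; Mg⁺ still has 1 valence electron; Ca⁺ still has 1 valence electron.
Core electrons are held far more tightly than valence electrons, so Li tops the IE_2 order.
Valence configurations: Al⁺ [Ne]3s², Mg⁺ [Ne]3s¹, Ca⁺ [Ar]4s¹.
The numbers (kJ/mol): Li 7298, Al 1817, Mg 1451, Ca 1145.
Hence IE_2: Ca < Mg < Al < Li.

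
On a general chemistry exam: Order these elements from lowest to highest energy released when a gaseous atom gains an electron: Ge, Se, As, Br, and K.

K < As < Ge < Se < Br

K is in period 4, group 1; Ge is in period 4, group 14; As is in period 4, group 15; Se is in period 4, group 16; Br is in period 4, group 17.
Adding an electron releases more energy for atoms nearer the top right (short of the noble gases).
All lie in period 4; the across-period trend (electron affinity increases left to right) applies, with the exception below.
Note the exception: Ge has a higher electron affinity than As, contrary to the simple trend — adding an electron to As's half-filled 4p³ is unfavourable, so Ge (4p²) has the more exothermic EA.
For reference (kJ/mol): K 48, Ge 119, As 78, Se 195, Br 325.
So from lowest to highest: K < As < Ge < Se < Br.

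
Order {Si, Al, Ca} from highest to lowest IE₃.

Consider each +2 ion: Si²⁺ still has 2 valence electrons; Al²⁺ still has 1 valence electron; Ca²⁺ is the bare [Ar] core.
Core electrons are held far more tightly than valence electrons, so Ca tops the IE_3 order.
Valence configurations: Si²⁺ [Ne]3s², Al²⁺ [Ne]3s¹.
Approximate IE_3 values (kJ/mol): Si 3232, Al 2745, Ca 4912.
Putting it together, IE_3: Al < Si < Ca.

Ca > Si > Al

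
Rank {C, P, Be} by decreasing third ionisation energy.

Be > C > P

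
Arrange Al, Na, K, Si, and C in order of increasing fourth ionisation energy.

Si < K < C < Na < Al

The fourth ionization energy removes an electron from the +3 ion. For each element: Al³⁺ is the bare [Ne] core; Na³⁺ is already 2 electrons into the core; K³⁺ is already 2 electrons into the core; Si³⁺ still has 1 valence electron; C³⁺ still has 1 valence electron.
Usually core removal costs more than valence removal, but here the competition is close: a tightly held n=2 valence electron can cost more to remove than an n=3 core electron, so the actual values have to decide it.
Valence configurations: Si³⁺ [Ne]3s¹, C³⁺ [He]2s¹.
Approximate IE_4 values (kJ/mol): Al 11577, Na 9543, K 5877, Si 4356, C 6223.
Putting it together, IE_4: Si < K < C < Na < Al.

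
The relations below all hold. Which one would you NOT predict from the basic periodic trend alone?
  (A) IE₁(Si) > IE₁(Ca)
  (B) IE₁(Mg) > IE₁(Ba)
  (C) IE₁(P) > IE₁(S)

(C)

The general trend: first ionisation energy increases across a period and decreases down a group.
(A) Si (period 3, group 14) vs Ca (period 4, group 2): the stated order agrees with the simple trend.
(B) Mg (period 3, group 2) vs Ba (period 6, group 2): the stated order agrees with the simple trend.
(C) P (period 3, group 15) vs S (period 3, group 16): the stated order contradicts the simple trend.
The exception is (C): S (3p⁴) ionizes more easily than half-filled P (3p³) because the paired 3p electron in S is pushed out by e⁻–e⁻ repulsion.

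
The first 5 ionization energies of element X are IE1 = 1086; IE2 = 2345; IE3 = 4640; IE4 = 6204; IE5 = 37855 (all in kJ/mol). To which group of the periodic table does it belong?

Group 14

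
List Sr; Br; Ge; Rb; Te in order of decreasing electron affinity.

Ge is in period 4, group 14; Br is in period 4, group 17; Rb is in period 5, group 1; Sr is in period 5, group 2; Te is in period 5, group 16.
Adding an electron releases more energy for atoms nearer the top right (short of the noble gases).
Neither a single period nor a single group — weigh both effects.
Rb > Sr: this pair runs against the simple trend — see the exception note.
Ge > Rb: relative to Rb, both the across-period and down-group shifts push Ge's electron affinity up.
Te > Ge: period and group pull opposite ways; the across-period shift dominates (190 vs 119 kJ/mol).
Br > Te: both effects reinforce here, so Br is clearly the higher of the two.
Note the exception: Rb has a higher electron affinity than Sr, contrary to the simple trend — adding an electron to Sr (ns²) has to open a new, higher-energy np subshell, which is unfavourable.
For reference (kJ/mol): Ge 119, Br 325, Rb 47, Sr 5, Te 190.
So from highest to lowest: Br > Te > Ge > Rb > Sr.

Br > Te > Ge > Rb > Sr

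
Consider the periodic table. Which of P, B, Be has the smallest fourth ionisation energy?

P

IE_4 is the cost of taking one more electron from the +3 cation: P³⁺ still has 2 valence electrons; B³⁺ is the bare [He] core; Be³⁺ is already 1 electron into the core.
Breaking into a closed-shell core is much more expensive than removing a leftover valence electron — Be and B have the largest IE_4 here.
Approximate IE_4 values (kJ/mol): P 4964, B 25026, Be 21007.
Overall IE_4 order: P < Be < B.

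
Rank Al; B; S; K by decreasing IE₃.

K > B > S > Al

The third ionization energy removes an electron from the +2 ion. For each element: Al²⁺ still has 1 valence electron; B²⁺ still has 1 valence electron; S²⁺ still has 4 valence electrons; K²⁺ is already 1 electron into the core.
Core electrons are held far more tightly than valence electrons, so K tops the IE_3 order.
Valence configurations: Al²⁺ [Ne]3s¹, B²⁺ [He]2s¹, S²⁺ [Ne]3s²3p².
The numbers (kJ/mol): Al 2745, B 3660, S 3357, K 4420.
Hence IE_3: Al < S < B < K.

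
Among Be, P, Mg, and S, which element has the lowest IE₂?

IE_2 is the cost of taking one more electron from the +1 cation: Be⁺ still has 1 valence electron; P⁺ still has 4 valence electrons; Mg⁺ still has 1 valence electron; S⁺ still has 5 valence electrons.
All are still removing valence electrons, so compare the +1 ions as you would atoms: IE_2 generally rises across a period (higher Z_eff) and falls down a group (larger shell), subject to the usual subshell exceptions.
Valence configurations: Be⁺ [He]2s¹, P⁺ [Ne]3s²3p², Mg⁺ [Ne]3s¹, S⁺ [Ne]3s²3p³.
The numbers (kJ/mol): Be 1757, P 1907, Mg 1451, S 2252.
Hence IE_2: Mg < Be < P < S.

Mg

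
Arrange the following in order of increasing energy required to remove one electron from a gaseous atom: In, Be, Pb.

Be is in period 2, group 2; In is in period 5, group 13; Pb is in period 6, group 14.
IE₁ increases left→right with effective nuclear charge and decreases top→bottom as the valence shell moves farther out.
Here both period and group differ, so the two effects have to be weighed against each other.
Pb > In: period and group pull opposite ways; the across-period shift dominates (716 vs 558 kJ/mol).
Be > Pb: the two effects oppose for this pair; the down-group effect wins (900 vs 716 kJ/mol).
For reference (kJ/mol): Be 900, In 558, Pb 716.
So from lowest to highest: In < Pb < Be.

In, Pb, Be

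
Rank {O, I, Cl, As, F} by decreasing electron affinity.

O is in period 2, group 16; F is in period 2, group 17; Cl is in period 3, group 17; As is in period 4, group 15; I is in period 5, group 17.
Electron affinity generally becomes more exothermic across a period toward the halogens and less exothermic down a group.
These span different periods and groups, so the two trends combine.
O > As: relative to As, both the across-period and down-group shifts push O's electron affinity up.
I > O: the two effects oppose for this pair; the across-period effect wins (295 vs 141 kJ/mol).
F > I: they share group 17; the group trend gives F the larger value.
Cl > F: this pair runs against the simple trend — see the exception note.
Note the exception: Cl has a higher electron affinity than F, contrary to the simple trend — F's small 2p subshell makes the incoming electron feel strong e⁻–e⁻ repulsion, so Cl actually releases more energy on gaining an electron.
For reference (kJ/mol): O 141, F 328, Cl 349, As 78, I 295.
So from highest to lowest: Cl > F > I > O > As.

Cl > F > I > O > As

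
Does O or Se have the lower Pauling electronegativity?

O is in period 2, group 16; Se is in period 4, group 16.
EN rises left→right (higher Z_eff, smaller atoms) and falls top→bottom (larger, more shielded atoms).
All are in group 16, so electronegativity increases up the group.
So Se has the lower Pauling electronegativity (Se < O).

Se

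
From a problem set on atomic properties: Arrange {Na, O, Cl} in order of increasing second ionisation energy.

The second ionization energy removes an electron from the +1 ion. For each element: Na⁺ is the bare [Ne] core; O⁺ still has 5 valence electrons; Cl⁺ still has 6 valence electrons.
Pulling an electron out of a noble-gas core costs far more than removing a remaining valence electron, so Na sits at the high end of IE_2.
Valence configurations: O⁺ [He]2s²2p³, Cl⁺ [Ne]3s²3p⁴.
Tabulated IE_2 (kJ/mol): Na 4562, O 3388, Cl 2298.
Overall IE_2 order: Cl < O < Na.

Cl, O, Na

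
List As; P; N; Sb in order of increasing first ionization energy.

N is in period 2, group 15; P is in period 3, group 15; As is in period 4, group 15; Sb is in period 5, group 15.
Removing the outermost electron gets harder across a period and easier down a group.
All are in group 15, so first ionization energy increases up the group.
So from lowest to highest: Sb < As < P < N.

Sb < As < P < N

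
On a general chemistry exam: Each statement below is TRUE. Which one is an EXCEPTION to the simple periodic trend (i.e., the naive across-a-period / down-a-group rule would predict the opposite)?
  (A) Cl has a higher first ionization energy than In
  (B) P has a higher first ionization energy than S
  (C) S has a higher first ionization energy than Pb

The general trend: first ionization energy increases across a period and decreases down a group.
(A) Cl (period 3, group 17) vs In (period 5, group 13): the stated order agrees with the simple trend.
(B) P (period 3, group 15) vs S (period 3, group 16): the stated order contradicts the simple trend.
(C) S (period 3, group 16) vs Pb (period 6, group 14): the stated order agrees with the simple trend.
The exception is (B): S (3p⁴) ionizes more easily than half-filled P (3p³) because the paired 3p electron in S is pushed out by e⁻–e⁻ repulsion.

(B)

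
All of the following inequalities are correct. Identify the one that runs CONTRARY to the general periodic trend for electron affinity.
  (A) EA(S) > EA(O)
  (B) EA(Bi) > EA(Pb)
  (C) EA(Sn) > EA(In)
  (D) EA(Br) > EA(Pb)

The general trend: electron affinity increases across a period and decreases down a group.
(A) S (period 3, group 16) vs O (period 2, group 16): the stated order contradicts the simple trend.
(B) Bi (period 6, group 15) vs Pb (period 6, group 14): the stated order agrees with the simple trend.
(C) Sn (period 5, group 14) vs In (period 5, group 13): the stated order agrees with the simple trend.
(D) Br (period 4, group 17) vs Pb (period 6, group 14): the stated order agrees with the simple trend.
The exception is (A): the compact 2p subshell of O repels the added electron more than S's larger 3p does.

(A)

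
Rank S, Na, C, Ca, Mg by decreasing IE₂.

Na, C, S, Mg, Ca

Consider each +1 ion: S⁺ still has 5 valence electrons; Na⁺ is the bare [Ne] core; C⁺ still has 3 valence electrons; Ca⁺ still has 1 valence electron; Mg⁺ still has 1 valence electron.
Core electrons are held far more tightly than valence electrons, so Na tops the IE_2 order.
Valence configurations: S⁺ [Ne]3s²3p³, C⁺ [He]2s²2p¹, Ca⁺ [Ar]4s¹, Mg⁺ [Ne]3s¹.
Tabulated IE_2 (kJ/mol): S 2252, Na 4562, C 2353, Ca 1145, Mg 1451.
Hence IE_2: Ca < Mg < S < C < Na.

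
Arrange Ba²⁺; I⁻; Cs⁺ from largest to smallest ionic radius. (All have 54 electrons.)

I⁻ > Cs⁺ > Ba²⁺

All of these have 54 electrons, so size is governed by nuclear charge alone: the more protons, the stronger the pull on the same electron cloud, and the smaller the ion.
Nuclear charges: Ba²⁺ (Z=56), Cs⁺ (Z=55), I⁻ (Z=53).
Largest to smallest: I⁻ > Cs⁺ > Ba²⁺.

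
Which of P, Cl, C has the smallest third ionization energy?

P

IE_3 is the cost of taking one more electron from the +2 cation: P²⁺ still has 3 valence electrons; Cl²⁺ still has 5 valence electrons; C²⁺ still has 2 valence electrons.
All are still removing valence electrons, so compare the +2 ions as you would atoms: IE_3 generally rises across a period (higher Z_eff) and falls down a group (larger shell), subject to the usual subshell exceptions.
Valence configurations: P²⁺ [Ne]3s²3p¹, Cl²⁺ [Ne]3s²3p³, C²⁺ [He]2s².
Tabulated IE_3 (kJ/mol): P 2914, Cl 3822, C 4620.
Putting it together, IE_3: P < Cl < C.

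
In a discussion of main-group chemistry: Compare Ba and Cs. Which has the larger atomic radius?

Cs

Cs is in period 6, group 1; Ba is in period 6, group 2.
Across a period the added protons contract the valence shell; down a group each new principal shell makes the atom larger.
All lie in period 6, so atomic radius increases right to left.
So Cs has the larger atomic radius (Cs > Ba).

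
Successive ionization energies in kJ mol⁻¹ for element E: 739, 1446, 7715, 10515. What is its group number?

Look for the largest jump between consecutive ionization energies: IE3/IE2 ≈ 5.3, far larger than any earlier ratio.
That jump marks the point where a core electron is being removed. So the atom has 2 valence electrons.
A main-group element with 2 valence electrons is in group 2.

Group 2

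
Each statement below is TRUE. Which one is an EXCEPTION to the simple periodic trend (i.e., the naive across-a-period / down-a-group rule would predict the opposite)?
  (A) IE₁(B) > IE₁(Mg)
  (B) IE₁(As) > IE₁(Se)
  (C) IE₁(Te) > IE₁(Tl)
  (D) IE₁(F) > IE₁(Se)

The general trend: first ionization energy increases across a period and decreases down a group.
(A) B (period 2, group 13) vs Mg (period 3, group 2): the stated order agrees with the simple trend.
(B) As (period 4, group 15) vs Se (period 4, group 16): the stated order contradicts the simple trend.
(C) Te (period 5, group 16) vs Tl (period 6, group 13): the stated order agrees with the simple trend.
(D) F (period 2, group 17) vs Se (period 4, group 16): the stated order agrees with the simple trend.
The exception is (B): Se (4p⁴) ionizes more easily than half-filled As (4p³).

(B)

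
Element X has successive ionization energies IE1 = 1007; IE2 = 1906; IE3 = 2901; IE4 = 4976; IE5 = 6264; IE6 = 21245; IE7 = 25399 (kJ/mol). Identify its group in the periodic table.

Group 15

Look for the largest jump between consecutive ionization energies: IE6/IE5 ≈ 3.4, far larger than any earlier ratio.
That jump marks the point where a core electron is being removed. So the atom has 5 valence electrons.
A main-group element with 5 valence electrons is in group 15.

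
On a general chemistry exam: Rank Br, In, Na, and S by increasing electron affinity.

In, Na, S, Br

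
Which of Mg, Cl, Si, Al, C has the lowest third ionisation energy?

After 2 electrons have been removed, what remains? Mg²⁺ is the bare [Ne] core; Cl²⁺ still has 5 valence electrons; Si²⁺ still has 2 valence electrons; Al²⁺ still has 1 valence electron; C²⁺ still has 2 valence electrons.
Core electrons are held far more tightly than valence electrons, so Mg tops the IE_3 order.
Valence configurations: Cl²⁺ [Ne]3s²3p³, Si²⁺ [Ne]3s², Al²⁺ [Ne]3s¹, C²⁺ [He]2s².
Tabulated IE_3 (kJ/mol): Mg 7733, Cl 3822, Si 3232, Al 2745, C 4620.
Putting it together, IE_3: Al < Si < Cl < C < Mg.

Al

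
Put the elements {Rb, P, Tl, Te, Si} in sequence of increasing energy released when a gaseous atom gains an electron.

Tl < Rb < P < Si < Te

Electron affinity generally becomes more exothermic across a period toward the halogens and less exothermic down a group.
Here both period and group differ, so the two effects have to be weighed against each other.
Rb > Tl: period and group pull opposite ways; the down-group shift dominates (47 vs 19 kJ/mol).
P > Rb: relative to Rb, both the across-period and down-group shifts push P's electron affinity up.
Si > P: this pair runs against the simple trend — see the exception note.
Te > Si: the two effects oppose for this pair; the across-period effect wins (190 vs 134 kJ/mol).
Note the exception: Si has a higher electron affinity than P, contrary to the simple trend — adding an electron to P's half-filled 3p³ is unfavourable, so Si (3p²) has the more exothermic EA.
Tabulated electron affinity (kJ/mol): Si 134, P 72, Rb 47, Te 190, Tl 19.
So from lowest to highest: Tl < Rb < P < Si < Te.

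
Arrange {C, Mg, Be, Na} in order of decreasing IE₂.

Consider each +1 ion: C⁺ still has 3 valence electrons; Mg⁺ still has 1 valence electron; Be⁺ still has 1 valence electron; Na⁺ is the bare [Ne] core.
Breaking into a closed-shell core is much more expensive than removing a leftover valence electron — Na has the largest IE_2 here.
Valence configurations: C⁺ [He]2s²2p¹, Mg⁺ [Ne]3s¹, Be⁺ [He]2s¹.
Tabulated IE_2 (kJ/mol): C 2353, Mg 1451, Be 1757, Na 4562.
Hence IE_2: Mg < Be < C < Na.

Na, C, Be, Mg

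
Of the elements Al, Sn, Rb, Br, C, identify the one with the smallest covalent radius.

Across a period the added protons contract the valence shell; down a group each new principal shell makes the atom larger.
These span different periods and groups, so the two trends combine.
Br > C: period and group pull opposite ways; the down-group shift dominates (114 vs 75 pm).
Al > Br: period and group pull opposite ways; the across-period shift dominates (126 vs 114 pm).
Sn > Al: period and group pull opposite ways; the down-group shift dominates (140 vs 126 pm).
Rb > Sn: Rb lies to the left of Sn in period 5, so the across-period effect alone puts Rb larger.
Tabulated atomic radius (pm): C 75, Al 126, Br 114, Rb 210, Sn 140.
The smallest covalent radius among these belongs to C.

C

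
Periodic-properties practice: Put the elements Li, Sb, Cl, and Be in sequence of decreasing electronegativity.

Cl > Sb > Be > Li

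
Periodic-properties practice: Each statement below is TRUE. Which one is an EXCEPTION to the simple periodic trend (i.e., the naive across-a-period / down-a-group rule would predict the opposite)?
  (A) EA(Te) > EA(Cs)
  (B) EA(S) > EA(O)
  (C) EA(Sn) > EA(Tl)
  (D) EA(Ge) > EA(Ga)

(B)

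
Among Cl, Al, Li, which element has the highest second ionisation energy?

Li

IE_2 is the cost of taking one more electron from the +1 cation: Cl⁺ still has 6 valence electrons; Al⁺ still has 2 valence electrons; Li⁺ is the bare [He] core.
Core electrons are held far more tightly than valence electrons, so Li tops the IE_2 order.
Valence configurations: Cl⁺ [Ne]3s²3p⁴, Al⁺ [Ne]3s².
Approximate IE_2 values (kJ/mol): Cl 2298, Al 1817, Li 7298.
Hence IE_2: Al < Cl < Li.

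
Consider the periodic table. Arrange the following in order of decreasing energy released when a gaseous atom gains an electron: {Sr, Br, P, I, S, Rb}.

Br, I, S, P, Rb, Sr

P is in period 3, group 15; S is in period 3, group 16; Br is in period 4, group 17; Rb is in period 5, group 1; Sr is in period 5, group 2; I is in period 5, group 17.
EA tends to increase across a period and decrease down a group, though the pattern is less regular than for IE or radius.
Neither a single period nor a single group — weigh both effects.
Rb > Sr: this pair runs against the simple trend — see the exception note.
P > Rb: both effects reinforce here, so P is clearly the higher of the two.
S > P: S lies to the right of P in period 3, so the across-period effect alone puts S higher.
I > S: period and group pull opposite ways; the across-period shift dominates (295 vs 200 kJ/mol).
Br > I: Br sits above I in group 17, so the down-group effect alone puts Br higher.
Note the exception: Rb has a higher electron affinity than Sr, contrary to the simple trend — adding an electron to Sr (ns²) has to open a new, higher-energy np subshell, which is unfavourable.
Tabulated electron affinity (kJ/mol): P 72, S 200, Br 325, Rb 47, Sr 5, I 295.
So from highest to lowest: Br > I > S > P > Rb > Sr.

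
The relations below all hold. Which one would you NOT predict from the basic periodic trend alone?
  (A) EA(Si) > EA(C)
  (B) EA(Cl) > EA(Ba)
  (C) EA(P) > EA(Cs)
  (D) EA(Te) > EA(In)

The general trend: electron affinity increases across a period and decreases down a group.
(A) Si (period 3, group 14) vs C (period 2, group 14): the stated order contradicts the simple trend.
(B) Cl (period 3, group 17) vs Ba (period 6, group 2): the stated order agrees with the simple trend.
(C) P (period 3, group 15) vs Cs (period 6, group 1): the stated order agrees with the simple trend.
(D) Te (period 5, group 16) vs In (period 5, group 13): the stated order agrees with the simple trend.
The exception is (A): Si's larger, more diffuse 3p orbitals accept an added electron slightly more readily than C's compact 2p.

(A)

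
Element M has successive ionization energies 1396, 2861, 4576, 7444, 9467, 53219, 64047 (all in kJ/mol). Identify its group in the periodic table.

Group 15

Look for the largest jump between consecutive ionization energies: IE6/IE5 ≈ 5.6, far larger than any earlier ratio.
That jump marks the point where a core electron is being removed. So the atom has 5 valence electrons.
A main-group element with 5 valence electrons is in group 15.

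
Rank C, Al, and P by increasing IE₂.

Al < P < C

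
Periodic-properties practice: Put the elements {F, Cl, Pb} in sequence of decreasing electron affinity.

Cl > F > Pb

F is in period 2, group 17; Cl is in period 3, group 17; Pb is in period 6, group 14.
Adding an electron releases more energy for atoms nearer the top right (short of the noble gases).
Neither a single period nor a single group — weigh both effects.
F > Pb: both effects reinforce here, so F is clearly the higher of the two.
Cl > F: this pair runs against the simple trend — see the exception note.
Note the exception: Cl has a higher electron affinity than F, contrary to the simple trend — F's small 2p subshell makes the incoming electron feel strong e⁻–e⁻ repulsion, so Cl actually releases more energy on gaining an electron.
Tabulated electron affinity (kJ/mol): F 328, Cl 349, Pb 35.
So from highest to lowest: Cl > F > Pb.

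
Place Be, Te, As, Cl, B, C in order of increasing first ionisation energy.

Be is in period 2, group 2; B is in period 2, group 13; C is in period 2, group 14; Cl is in period 3, group 17; As is in period 4, group 15; Te is in period 5, group 16.
Across a period the outer electron is held more tightly (higher IE₁); down a group it sits in a higher shell, more shielded, and comes off more easily.
These span different periods and groups, so the two trends combine.
Te > B: the two effects oppose for this pair; the across-period effect wins (869 vs 801 kJ/mol).
Be > Te: period and group pull opposite ways; the down-group shift dominates (900 vs 869 kJ/mol).
As > Be: period and group pull opposite ways; the across-period shift dominates (947 vs 900 kJ/mol).
C > As: the two effects oppose for this pair; the down-group effect wins (1086 vs 947 kJ/mol).
Cl > C: the two effects oppose for this pair; the across-period effect wins (1251 vs 1086 kJ/mol).
Note the exception: Be has a higher first ionization energy than B, contrary to the simple trend — removing B's lone 2p electron is easier than breaking Be's filled 2s².
Tabulated first ionization energy (kJ/mol): Be 900, B 801, C 1086, Cl 1251, As 947, Te 869.
So from lowest to highest: B < Te < Be < As < C < Cl.

B < Te < Be < As < C < Cl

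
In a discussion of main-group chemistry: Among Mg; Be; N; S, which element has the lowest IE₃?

The third ionization energy removes an electron from the +2 ion. For each element: Mg²⁺ is the bare [Ne] core; Be²⁺ is the bare [He] core; N²⁺ still has 3 valence electrons; S²⁺ still has 4 valence electrons.
Pulling an electron out of a noble-gas core costs far more than removing a remaining valence electron, so Mg and Be sit at the high end of IE_3.
Valence configurations: N²⁺ [He]2s²2p¹, S²⁺ [Ne]3s²3p².
Approximate IE_3 values (kJ/mol): Mg 7733, Be 14849, N 4578, S 3357.
So the third ionization energies run S < N < Mg < Be.

S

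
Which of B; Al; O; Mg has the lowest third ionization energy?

Al

The third ionization energy removes an electron from the +2 ion. For each element: B²⁺ still has 1 valence electron; Al²⁺ still has 1 valence electron; O²⁺ still has 4 valence electrons; Mg²⁺ is the bare [Ne] core.
Core electrons are held far more tightly than valence electrons, so Mg tops the IE_3 order.
Valence configurations: B²⁺ [He]2s¹, Al²⁺ [Ne]3s¹, O²⁺ [He]2s²2p².
Tabulated IE_3 (kJ/mol): B 3660, Al 2745, O 5300, Mg 7733.
Hence IE_3: Al < B < O < Mg.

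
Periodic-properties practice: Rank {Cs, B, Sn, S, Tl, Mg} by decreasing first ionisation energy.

S, B, Mg, Sn, Tl, Cs

B is in period 2, group 13; Mg is in period 3, group 2; S is in period 3, group 16; Sn is in period 5, group 14; Cs is in period 6, group 1; Tl is in period 6, group 13.
First ionization energy rises across a period (greater Z_eff holds electrons more tightly) and falls down a group (valence electrons are farther from the nucleus).
Here both period and group differ, so the two effects have to be weighed against each other.
Tl > Cs: Tl lies to the right of Cs in period 6, so the across-period effect alone puts Tl higher.
Sn > Tl: both effects reinforce here, so Sn is clearly the higher of the two.
Mg > Sn: the two effects oppose for this pair; the down-group effect wins (738 vs 709 kJ/mol).
B > Mg: both effects reinforce here, so B is clearly the higher of the two.
S > B: period and group pull opposite ways; the across-period shift dominates (1000 vs 801 kJ/mol).
Tabulated first ionization energy (kJ/mol): B 801, Mg 738, S 1000, Sn 709, Cs 376, Tl 589.
So from highest to lowest: S > B > Mg > Sn > Tl > Cs.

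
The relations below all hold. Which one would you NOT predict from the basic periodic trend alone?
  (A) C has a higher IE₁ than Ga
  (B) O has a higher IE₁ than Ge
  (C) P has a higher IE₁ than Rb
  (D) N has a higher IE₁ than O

(D)

The general trend: IE₁ increases across a period and decreases down a group.
(A) C (period 2, group 14) vs Ga (period 4, group 13): the stated order agrees with the simple trend.
(B) O (period 2, group 16) vs Ge (period 4, group 14): the stated order agrees with the simple trend.
(C) P (period 3, group 15) vs Rb (period 5, group 1): the stated order agrees with the simple trend.
(D) N (period 2, group 15) vs O (period 2, group 16): the stated order contradicts the simple trend.
The exception is (D): pairing an electron in O's 2p⁴ costs repulsion energy, so O ionizes more easily than half-filled N (2p³).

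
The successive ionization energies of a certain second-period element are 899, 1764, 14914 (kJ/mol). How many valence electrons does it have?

Look for the largest jump between consecutive ionization energies: IE3/IE2 ≈ 8.5, far larger than any earlier ratio.
That jump marks the point where a core electron is being removed. So the atom has 2 valence electrons.

2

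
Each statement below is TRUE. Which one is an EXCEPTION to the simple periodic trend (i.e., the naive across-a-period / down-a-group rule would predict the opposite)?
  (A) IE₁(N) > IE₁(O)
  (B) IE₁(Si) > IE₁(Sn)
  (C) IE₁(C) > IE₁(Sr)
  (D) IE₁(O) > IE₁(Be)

(A)

The general trend: first ionisation energy increases across a period and decreases down a group.
(A) N (period 2, group 15) vs O (period 2, group 16): the stated order contradicts the simple trend.
(B) Si (period 3, group 14) vs Sn (period 5, group 14): the stated order agrees with the simple trend.
(C) C (period 2, group 14) vs Sr (period 5, group 2): the stated order agrees with the simple trend.
(D) O (period 2, group 16) vs Be (period 2, group 2): the stated order agrees with the simple trend.
The exception is (A): pairing an electron in O's 2p⁴ costs repulsion energy, so O ionizes more easily than half-filled N (2p³).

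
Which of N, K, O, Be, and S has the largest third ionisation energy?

Be

Consider each +2 ion: N²⁺ still has 3 valence electrons; K²⁺ is already 1 electron into the core; O²⁺ still has 4 valence electrons; Be²⁺ is the bare [He] core; S²⁺ still has 4 valence electrons.
Usually core removal costs more than valence removal, but here the competition is close: a tightly held n=2 valence electron can cost more to remove than an n=3 core electron, so the actual values have to decide it.
Valence configurations: N²⁺ [He]2s²2p¹, O²⁺ [He]2s²2p², S²⁺ [Ne]3s²3p².
Approximate IE_3 values (kJ/mol): N 4578, K 4420, O 5300, Be 14849, S 3357.
Hence IE_3: S < K < N < O < Be.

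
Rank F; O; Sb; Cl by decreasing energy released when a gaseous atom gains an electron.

Cl > F > O > Sb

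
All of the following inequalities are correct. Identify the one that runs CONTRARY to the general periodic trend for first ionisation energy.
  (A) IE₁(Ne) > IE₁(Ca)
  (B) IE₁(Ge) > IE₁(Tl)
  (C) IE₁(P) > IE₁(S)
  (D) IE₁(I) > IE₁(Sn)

(C)

The general trend: first ionisation energy increases across a period and decreases down a group.
(A) Ne (period 2, group 18) vs Ca (period 4, group 2): the stated order agrees with the simple trend.
(B) Ge (period 4, group 14) vs Tl (period 6, group 13): the stated order agrees with the simple trend.
(C) P (period 3, group 15) vs S (period 3, group 16): the stated order contradicts the simple trend.
(D) I (period 5, group 17) vs Sn (period 5, group 14): the stated order agrees with the simple trend.
The exception is (C): S (3p⁴) ionizes more easily than half-filled P (3p³) because the paired 3p electron in S is pushed out by e⁻–e⁻ repulsion.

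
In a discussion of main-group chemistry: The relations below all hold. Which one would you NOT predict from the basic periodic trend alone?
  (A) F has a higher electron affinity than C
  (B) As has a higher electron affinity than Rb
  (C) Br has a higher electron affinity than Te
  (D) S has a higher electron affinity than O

(D)

The general trend: electron affinity increases across a period and decreases down a group.
(A) F (period 2, group 17) vs C (period 2, group 14): the stated order agrees with the simple trend.
(B) As (period 4, group 15) vs Rb (period 5, group 1): the stated order agrees with the simple trend.
(C) Br (period 4, group 17) vs Te (period 5, group 16): the stated order agrees with the simple trend.
(D) S (period 3, group 16) vs O (period 2, group 16): the stated order contradicts the simple trend.
The exception is (D): the compact 2p subshell of O repels the added electron more than S's larger 3p does.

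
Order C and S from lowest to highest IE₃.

S < C

The third ionization energy removes an electron from the +2 ion. For each element: C²⁺ still has 2 valence electrons; S²⁺ still has 4 valence electrons.
All are still removing valence electrons, so compare the +2 ions as you would atoms: IE_3 generally rises across a period (higher Z_eff) and falls down a group (larger shell), subject to the usual subshell exceptions.
Valence configurations: C²⁺ [He]2s², S²⁺ [Ne]3s²3p².
The numbers (kJ/mol): C 4620, S 3357.
Hence IE_3: S < C.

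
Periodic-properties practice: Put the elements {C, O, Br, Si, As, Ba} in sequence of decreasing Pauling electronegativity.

O > Br > C > As > Si > Ba

C is in period 2, group 14; O is in period 2, group 16; Si is in period 3, group 14; As is in period 4, group 15; Br is in period 4, group 17; Ba is in period 6, group 2.
EN rises left→right (higher Z_eff, smaller atoms) and falls top→bottom (larger, more shielded atoms).
Neither a single period nor a single group — weigh both effects.
Si > Ba: both effects reinforce here, so Si is clearly the higher of the two.
As > Si: period and group pull opposite ways; the across-period shift dominates (2.18 vs 1.90).
C > As: period and group pull opposite ways; the down-group shift dominates (2.55 vs 2.18).
Br > C: the two effects oppose for this pair; the across-period effect wins (2.96 vs 2.55).
O > Br: period and group pull opposite ways; the down-group shift dominates (3.44 vs 2.96).
Approximate values (Pauling): C 2.55, O 3.44, Si 1.90, As 2.18, Br 2.96, Ba 0.89.
So from highest to lowest: O > Br > C > As > Si > Ba.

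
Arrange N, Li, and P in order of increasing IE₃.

P, N, Li

After 2 electrons have been removed, what remains? N²⁺ still has 3 valence electrons; Li²⁺ is already 1 electron into the core; P²⁺ still has 3 valence electrons.
Pulling an electron out of a noble-gas core costs far more than removing a remaining valence electron, so Li sits at the high end of IE_3.
Valence configurations: N²⁺ [He]2s²2p¹, P²⁺ [Ne]3s²3p¹.
Tabulated IE_3 (kJ/mol): N 4578, Li 11815, P 2914.
Overall IE_3 order: P < N < Li.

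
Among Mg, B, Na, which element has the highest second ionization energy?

Na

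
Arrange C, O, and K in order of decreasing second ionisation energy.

O, K, C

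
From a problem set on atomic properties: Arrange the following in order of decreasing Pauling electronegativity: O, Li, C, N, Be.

Li is in period 2, group 1; Be is in period 2, group 2; C is in period 2, group 14; N is in period 2, group 15; O is in period 2, group 16.
Atoms toward the upper right of the periodic table pull bonding electrons most strongly.
All lie in period 2, so electronegativity increases left to right.
So from highest to lowest: O > N > C > Be > Li.

O, N, C, Be, Li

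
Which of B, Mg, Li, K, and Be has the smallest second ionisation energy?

Mg

After 1 electron has been removed, what remains? B⁺ still has 2 valence electrons; Mg⁺ still has 1 valence electron; Li⁺ is the bare [He] core; K⁺ is the bare [Ar] core; Be⁺ still has 1 valence electron.
Core electrons are held far more tightly than valence electrons, so K and Li top the IE_2 order.
Valence configurations: B⁺ [He]2s², Mg⁺ [Ne]3s¹, Be⁺ [He]2s¹.
Tabulated IE_2 (kJ/mol): B 2427, Mg 1451, Li 7298, K 3052, Be 1757.
Overall IE_2 order: Mg < Be < B < K < Li.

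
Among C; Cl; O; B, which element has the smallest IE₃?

B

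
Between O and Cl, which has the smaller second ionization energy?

Cl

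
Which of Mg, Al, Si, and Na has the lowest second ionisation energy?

Mg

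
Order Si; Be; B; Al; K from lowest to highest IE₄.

Si < K < Al < Be < B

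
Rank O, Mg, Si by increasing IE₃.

Si < O < Mg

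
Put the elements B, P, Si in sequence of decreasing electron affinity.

B is in period 2, group 13; Si is in period 3, group 14; P is in period 3, group 15.
Electron affinity generally becomes more exothermic across a period toward the halogens and less exothermic down a group.
These span different periods and groups, so the two trends combine.
P > B: the two effects oppose for this pair; the across-period effect wins (72 vs 27 kJ/mol).
Si > P: this pair runs against the simple trend — see the exception note.
Note the exception: Si has a higher electron affinity than P, contrary to the simple trend — adding an electron to P's half-filled 3p³ is unfavourable, so Si (3p²) has the more exothermic EA.
Approximate values (kJ/mol): B 27, Si 134, P 72.
So from highest to lowest: Si > P > B.

Si > P > B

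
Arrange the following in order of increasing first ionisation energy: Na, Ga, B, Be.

Be is in period 2, group 2; B is in period 2, group 13; Na is in period 3, group 1; Ga is in period 4, group 13.
First ionization energy rises across a period (greater Z_eff holds electrons more tightly) and falls down a group (valence electrons are farther from the nucleus).
Here both period and group differ, so the two effects have to be weighed against each other.
Ga > Na: period and group pull opposite ways; the across-period shift dominates (579 vs 496 kJ/mol).
B > Ga: they share group 13; the group trend gives B the larger value.
Be > B: this pair runs against the simple trend — see the exception note.
Note the exception: Be has a higher first ionization energy than B, contrary to the simple trend — removing B's lone 2p electron is easier than breaking Be's filled 2s².
Tabulated first ionization energy (kJ/mol): Be 900, B 801, Na 496, Ga 579.
So from lowest to highest: Na < Ga < B < Be.

Na, Ga, B, Be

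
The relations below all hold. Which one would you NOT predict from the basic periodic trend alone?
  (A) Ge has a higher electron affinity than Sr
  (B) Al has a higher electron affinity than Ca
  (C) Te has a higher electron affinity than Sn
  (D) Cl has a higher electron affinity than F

The general trend: electron affinity increases across a period and decreases down a group.
(A) Ge (period 4, group 14) vs Sr (period 5, group 2): the stated order agrees with the simple trend.
(B) Al (period 3, group 13) vs Ca (period 4, group 2): the stated order agrees with the simple trend.
(C) Te (period 5, group 16) vs Sn (period 5, group 14): the stated order agrees with the simple trend.
(D) Cl (period 3, group 17) vs F (period 2, group 17): the stated order contradicts the simple trend.
The exception is (D): F's small 2p subshell makes the incoming electron feel strong e⁻–e⁻ repulsion, so Cl actually releases more energy on gaining an electron.

(D)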